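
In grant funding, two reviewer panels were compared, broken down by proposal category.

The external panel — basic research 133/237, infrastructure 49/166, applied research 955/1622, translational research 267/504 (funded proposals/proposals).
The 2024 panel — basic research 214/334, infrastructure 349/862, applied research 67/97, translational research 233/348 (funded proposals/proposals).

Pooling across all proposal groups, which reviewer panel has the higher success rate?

Basic research: the external panel 133/237 = 56.1%, the 2024 panel 214/334 = 64.1% → the 2024 panel
Infrastructure: the external panel 49/166 = 29.5%, the 2024 panel 349/862 = 40.5% → the 2024 panel
Applied research: the external panel 955/1622 = 58.9%, the 2024 panel 67/97 = 69.1% → the 2024 panel
Translational research: the external panel 267/504 = 53.0%, the 2024 panel 233/348 = 67.0% → the 2024 panel
Overall: the external panel 1404/2529 = 55.5%, the 2024 panel 863/1641 = 52.6% → the external panel
(The 2024 panel wins every proposal group but the external panel wins overall — the 2024 panel's proposals skew toward the low-rate infrastructure group.)

the external panel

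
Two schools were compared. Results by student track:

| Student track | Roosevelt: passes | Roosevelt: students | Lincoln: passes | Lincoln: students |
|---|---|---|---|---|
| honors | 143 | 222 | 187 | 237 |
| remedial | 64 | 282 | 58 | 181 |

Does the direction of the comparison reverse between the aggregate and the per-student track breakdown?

No

Honors: Roosevelt 143/222 = 64.4%, Lincoln 187/237 = 78.9% → Lincoln
Remedial: Roosevelt 64/282 = 22.7%, Lincoln 58/181 = 32.0% → Lincoln
Overall: Roosevelt 207/504 = 41.1%, Lincoln 245/418 = 58.6% → Lincoln
Lincoln wins overall and in every student group — no reversal.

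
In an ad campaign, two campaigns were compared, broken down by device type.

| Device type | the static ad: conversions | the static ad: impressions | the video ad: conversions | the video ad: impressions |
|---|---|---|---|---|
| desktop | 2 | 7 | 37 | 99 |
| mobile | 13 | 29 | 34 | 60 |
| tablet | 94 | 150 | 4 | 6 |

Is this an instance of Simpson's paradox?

Desktop: the static ad 2/7 = 28.6%, the video ad 37/99 = 37.4% → the video ad
Mobile: the static ad 13/29 = 44.8%, the video ad 34/60 = 56.7% → the video ad
Tablet: the static ad 94/150 = 62.7%, the video ad 4/6 = 66.7% → the video ad
Overall: the static ad 109/186 = 58.6%, the video ad 75/165 = 45.5% → the static ad
The video ad wins each device group but the static ad wins overall — the comparison reverses. The video ad's impressions skew toward desktop, which has a lower base rate.

Yes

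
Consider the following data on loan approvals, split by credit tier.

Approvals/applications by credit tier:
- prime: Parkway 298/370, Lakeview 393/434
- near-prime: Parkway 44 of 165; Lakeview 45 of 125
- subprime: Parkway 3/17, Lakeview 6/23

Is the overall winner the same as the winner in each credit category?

Prime: Parkway 298/370 = 80.5%, Lakeview 393/434 = 90.6% → Lakeview
Near-prime: Parkway 44/165 = 26.7%, Lakeview 45/125 = 36.0% → Lakeview
Subprime: Parkway 3/17 = 17.6%, Lakeview 6/23 = 26.1% → Lakeview
Overall: Parkway 345/552 = 62.5%, Lakeview 444/582 = 76.3% → Lakeview
Lakeview wins overall and in every credit group — no reversal.

Yes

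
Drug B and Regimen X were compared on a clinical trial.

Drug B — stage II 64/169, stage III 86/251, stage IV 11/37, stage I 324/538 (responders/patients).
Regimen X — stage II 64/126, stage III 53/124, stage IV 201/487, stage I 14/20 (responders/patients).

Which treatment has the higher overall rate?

Drug B

Stage II: Drug B 64/169 = 37.9%, Regimen X 64/126 = 50.8% → Regimen X
Stage III: Drug B 86/251 = 34.3%, Regimen X 53/124 = 42.7% → Regimen X
Stage IV: Drug B 11/37 = 29.7%, Regimen X 201/487 = 41.3% → Regimen X
Stage I: Drug B 324/538 = 60.2%, Regimen X 14/20 = 70.0% → Regimen X
Overall: Drug B 485/995 = 48.7%, Regimen X 332/757 = 43.9% → Drug B
(Regimen X wins every disease group but Drug B wins overall — Regimen X's patients skew toward the low-rate stage IV group.)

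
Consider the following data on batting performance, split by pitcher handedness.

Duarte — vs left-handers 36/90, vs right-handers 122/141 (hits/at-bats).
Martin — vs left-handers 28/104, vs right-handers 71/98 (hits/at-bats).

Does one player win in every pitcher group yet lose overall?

No

Vs left-handers: Duarte 36/90 = 40.0%, Martin 28/104 = 26.9% → Duarte
Vs right-handers: Duarte 122/141 = 86.5%, Martin 71/98 = 72.4% → Duarte
Overall: Duarte 158/231 = 68.4%, Martin 99/202 = 49.0% → Duarte
Duarte wins overall and in every pitcher group — no reversal.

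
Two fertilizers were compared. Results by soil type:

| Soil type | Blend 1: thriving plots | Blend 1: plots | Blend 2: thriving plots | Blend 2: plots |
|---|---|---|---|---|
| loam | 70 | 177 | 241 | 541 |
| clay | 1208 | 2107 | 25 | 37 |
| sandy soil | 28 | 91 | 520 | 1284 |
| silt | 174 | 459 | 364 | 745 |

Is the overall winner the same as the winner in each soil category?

Loam: Blend 1 70/177 = 39.5%, Blend 2 241/541 = 44.5% → Blend 2
Clay: Blend 1 1208/2107 = 57.3%, Blend 2 25/37 = 67.6% → Blend 2
Sandy soil: Blend 1 28/91 = 30.8%, Blend 2 520/1284 = 40.5% → Blend 2
Silt: Blend 1 174/459 = 37.9%, Blend 2 364/745 = 48.9% → Blend 2
Overall: Blend 1 1480/2834 = 52.2%, Blend 2 1150/2607 = 44.1% → Blend 1
Blend 2 wins each soil group but Blend 1 wins overall — the comparison reverses. Blend 2's plots skew toward sandy soil, which has a lower base rate.

No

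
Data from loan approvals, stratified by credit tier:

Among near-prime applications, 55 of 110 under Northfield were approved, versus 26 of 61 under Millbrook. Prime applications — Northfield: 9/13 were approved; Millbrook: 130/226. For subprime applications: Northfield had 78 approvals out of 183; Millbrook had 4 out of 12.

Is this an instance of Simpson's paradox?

Near-prime: Northfield 55/110 = 50.0%, Millbrook 26/61 = 42.6% → Northfield
Prime: Northfield 9/13 = 69.2%, Millbrook 130/226 = 57.5% → Northfield
Subprime: Northfield 78/183 = 42.6%, Millbrook 4/12 = 33.3% → Northfield
Overall: Northfield 142/306 = 46.4%, Millbrook 160/299 = 53.5% → Millbrook
Northfield wins each credit group but Millbrook wins overall — the comparison reverses. Northfield's applications skew toward subprime, which has a lower base rate.

Yes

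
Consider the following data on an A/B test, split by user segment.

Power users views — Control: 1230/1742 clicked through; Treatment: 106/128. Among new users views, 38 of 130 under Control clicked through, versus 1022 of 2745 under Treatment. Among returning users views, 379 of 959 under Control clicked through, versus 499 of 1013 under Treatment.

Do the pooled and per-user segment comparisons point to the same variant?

Power users: Control 1230/1742 = 70.6%, Treatment 106/128 = 82.8% → Treatment
New users: Control 38/130 = 29.2%, Treatment 1022/2745 = 37.2% → Treatment
Returning users: Control 379/959 = 39.5%, Treatment 499/1013 = 49.3% → Treatment
Overall: Control 1647/2831 = 58.2%, Treatment 1627/3886 = 41.9% → Control
Treatment wins each user group but Control wins overall — the comparison reverses. Treatment's views skew toward new users, which has a lower base rate.

No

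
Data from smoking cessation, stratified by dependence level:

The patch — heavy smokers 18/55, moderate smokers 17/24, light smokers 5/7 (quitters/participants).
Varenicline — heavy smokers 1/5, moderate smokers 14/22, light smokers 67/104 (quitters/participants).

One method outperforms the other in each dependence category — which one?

Heavy smokers: the patch 18/55 = 32.7%, varenicline 1/5 = 20.0% → the patch
Moderate smokers: the patch 17/24 = 70.8%, varenicline 14/22 = 63.6% → the patch
Light smokers: the patch 5/7 = 71.4%, varenicline 67/104 = 64.4% → the patch
The patch has the higher rate in all 3 groups.

the patch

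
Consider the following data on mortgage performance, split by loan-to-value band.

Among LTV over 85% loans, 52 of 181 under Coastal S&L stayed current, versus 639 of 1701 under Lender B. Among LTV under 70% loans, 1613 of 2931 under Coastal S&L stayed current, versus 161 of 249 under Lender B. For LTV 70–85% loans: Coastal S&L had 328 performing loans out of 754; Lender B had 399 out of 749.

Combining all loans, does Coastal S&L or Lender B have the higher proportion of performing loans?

Coastal S&L

LTV over 85%: Coastal S&L 52/181 = 28.7%, Lender B 639/1701 = 37.6% → Lender B
LTV under 70%: Coastal S&L 1613/2931 = 55.0%, Lender B 161/249 = 64.7% → Lender B
LTV 70–85%: Coastal S&L 328/754 = 43.5%, Lender B 399/749 = 53.3% → Lender B
Overall: Coastal S&L 1993/3866 = 51.6%, Lender B 1199/2699 = 44.4% → Coastal S&L
(Lender B wins every loan-to-value group but Coastal S&L wins overall — Lender B's loans skew toward the low-rate LTV over 85% group.)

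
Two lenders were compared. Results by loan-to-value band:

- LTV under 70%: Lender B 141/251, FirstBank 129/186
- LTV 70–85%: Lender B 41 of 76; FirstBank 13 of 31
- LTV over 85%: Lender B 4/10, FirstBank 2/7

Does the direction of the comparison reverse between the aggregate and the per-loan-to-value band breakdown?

No

LTV under 70%: Lender B 141/251 = 56.2%, FirstBank 129/186 = 69.4% → FirstBank
LTV 70–85%: Lender B 41/76 = 53.9%, FirstBank 13/31 = 41.9% → Lender B
LTV over 85%: Lender B 4/10 = 40.0%, FirstBank 2/7 = 28.6% → Lender B
Overall: Lender B 186/337 = 55.2%, FirstBank 144/224 = 64.3% → FirstBank
Neither sweeps: Lender B wins 2 of 3 groups, FirstBank wins 1. FirstBank wins overall but not every group — no Simpson reversal.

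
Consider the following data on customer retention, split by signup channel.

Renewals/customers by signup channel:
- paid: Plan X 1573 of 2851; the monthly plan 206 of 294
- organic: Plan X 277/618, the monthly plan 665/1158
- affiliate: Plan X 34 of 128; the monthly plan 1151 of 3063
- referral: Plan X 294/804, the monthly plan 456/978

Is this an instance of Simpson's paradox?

Paid: Plan X 1573/2851 = 55.2%, the monthly plan 206/294 = 70.1% → the monthly plan
Organic: Plan X 277/618 = 44.8%, the monthly plan 665/1158 = 57.4% → the monthly plan
Affiliate: Plan X 34/128 = 26.6%, the monthly plan 1151/3063 = 37.6% → the monthly plan
Referral: Plan X 294/804 = 36.6%, the monthly plan 456/978 = 46.6% → the monthly plan
Overall: Plan X 2178/4401 = 49.5%, the monthly plan 2478/5493 = 45.1% → Plan X
The monthly plan wins each signup group but Plan X wins overall — the comparison reverses. The monthly plan's customers skew toward affiliate, which has a lower base rate.

Yes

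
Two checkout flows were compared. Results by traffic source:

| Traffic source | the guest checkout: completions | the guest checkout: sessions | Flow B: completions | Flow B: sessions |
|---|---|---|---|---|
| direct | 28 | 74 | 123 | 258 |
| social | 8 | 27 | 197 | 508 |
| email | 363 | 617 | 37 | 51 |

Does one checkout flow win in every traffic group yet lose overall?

Yes

Direct: the guest checkout 28/74 = 37.8%, Flow B 123/258 = 47.7% → Flow B
Social: the guest checkout 8/27 = 29.6%, Flow B 197/508 = 38.8% → Flow B
Email: the guest checkout 363/617 = 58.8%, Flow B 37/51 = 72.5% → Flow B
Overall: the guest checkout 399/718 = 55.6%, Flow B 357/817 = 43.7% → the guest checkout
Flow B wins each traffic group but the guest checkout wins overall — the comparison reverses. Flow B's sessions skew toward social, which has a lower base rate.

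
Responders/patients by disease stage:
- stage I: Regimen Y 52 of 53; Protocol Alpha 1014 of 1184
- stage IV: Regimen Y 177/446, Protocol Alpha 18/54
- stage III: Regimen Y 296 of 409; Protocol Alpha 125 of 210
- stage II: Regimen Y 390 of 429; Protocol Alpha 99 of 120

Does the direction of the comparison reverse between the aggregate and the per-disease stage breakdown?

Stage I: Regimen Y 52/53 = 98.1%, Protocol Alpha 1014/1184 = 85.6% → Regimen Y
Stage IV: Regimen Y 177/446 = 39.7%, Protocol Alpha 18/54 = 33.3% → Regimen Y
Stage III: Regimen Y 296/409 = 72.4%, Protocol Alpha 125/210 = 59.5% → Regimen Y
Stage II: Regimen Y 390/429 = 90.9%, Protocol Alpha 99/120 = 82.5% → Regimen Y
Overall: Regimen Y 915/1337 = 68.4%, Protocol Alpha 1256/1568 = 80.1% → Protocol Alpha
Regimen Y wins each disease group but Protocol Alpha wins overall — the comparison reverses. Regimen Y's patients skew toward stage IV, which has a lower base rate.

Yes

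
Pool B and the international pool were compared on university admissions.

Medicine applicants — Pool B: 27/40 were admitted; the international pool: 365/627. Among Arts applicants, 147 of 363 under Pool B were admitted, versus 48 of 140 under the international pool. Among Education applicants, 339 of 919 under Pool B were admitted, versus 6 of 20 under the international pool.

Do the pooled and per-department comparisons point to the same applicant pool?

No

Medicine: Pool B 27/40 = 67.5%, the international pool 365/627 = 58.2% → Pool B
Arts: Pool B 147/363 = 40.5%, the international pool 48/140 = 34.3% → Pool B
Education: Pool B 339/919 = 36.9%, the international pool 6/20 = 30.0% → Pool B
Overall: Pool B 513/1322 = 38.8%, the international pool 419/787 = 53.2% → the international pool
Pool B wins each department group but the international pool wins overall — the comparison reverses. Pool B's applicants skew toward Education, which has a lower base rate.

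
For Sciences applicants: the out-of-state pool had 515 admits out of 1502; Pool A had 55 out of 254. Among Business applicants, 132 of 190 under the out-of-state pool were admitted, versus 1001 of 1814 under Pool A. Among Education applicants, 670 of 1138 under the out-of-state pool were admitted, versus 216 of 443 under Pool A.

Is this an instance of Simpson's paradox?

Yes

Sciences: the out-of-state pool 515/1502 = 34.3%, Pool A 55/254 = 21.7% → the out-of-state pool
Business: the out-of-state pool 132/190 = 69.5%, Pool A 1001/1814 = 55.2% → the out-of-state pool
Education: the out-of-state pool 670/1138 = 58.9%, Pool A 216/443 = 48.8% → the out-of-state pool
Overall: the out-of-state pool 1317/2830 = 46.5%, Pool A 1272/2511 = 50.7% → Pool A
The out-of-state pool wins each department group but Pool A wins overall — the comparison reverses. The out-of-state pool's applicants skew toward Sciences, which has a lower base rate.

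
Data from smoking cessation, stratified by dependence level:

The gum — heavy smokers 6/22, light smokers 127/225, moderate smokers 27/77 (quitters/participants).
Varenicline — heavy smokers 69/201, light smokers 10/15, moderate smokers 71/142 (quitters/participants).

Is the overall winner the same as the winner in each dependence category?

Heavy smokers: the gum 6/22 = 27.3%, varenicline 69/201 = 34.3% → varenicline
Light smokers: the gum 127/225 = 56.4%, varenicline 10/15 = 66.7% → varenicline
Moderate smokers: the gum 27/77 = 35.1%, varenicline 71/142 = 50.0% → varenicline
Overall: the gum 160/324 = 49.4%, varenicline 150/358 = 41.9% → the gum
Varenicline wins each dependence group but the gum wins overall — the comparison reverses. Varenicline's participants skew toward heavy smokers, which has a lower base rate.

No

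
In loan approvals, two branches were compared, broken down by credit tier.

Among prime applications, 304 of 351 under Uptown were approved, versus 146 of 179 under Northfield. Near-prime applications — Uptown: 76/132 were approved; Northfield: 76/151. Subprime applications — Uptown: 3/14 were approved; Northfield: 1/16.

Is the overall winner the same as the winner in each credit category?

Yes

Prime: Uptown 304/351 = 86.6%, Northfield 146/179 = 81.6% → Uptown
Near-prime: Uptown 76/132 = 57.6%, Northfield 76/151 = 50.3% → Uptown
Subprime: Uptown 3/14 = 21.4%, Northfield 1/16 = 6.2% → Uptown
Overall: Uptown 383/497 = 77.1%, Northfield 223/346 = 64.5% → Uptown
Uptown wins overall and in every credit group — no reversal.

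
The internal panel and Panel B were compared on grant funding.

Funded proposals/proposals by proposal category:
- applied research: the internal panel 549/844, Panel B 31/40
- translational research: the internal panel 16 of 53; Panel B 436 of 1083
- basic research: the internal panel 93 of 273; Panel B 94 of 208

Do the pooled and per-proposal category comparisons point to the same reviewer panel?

No

Applied research: the internal panel 549/844 = 65.0%, Panel B 31/40 = 77.5% → Panel B
Translational research: the internal panel 16/53 = 30.2%, Panel B 436/1083 = 40.3% → Panel B
Basic research: the internal panel 93/273 = 34.1%, Panel B 94/208 = 45.2% → Panel B
Overall: the internal panel 658/1170 = 56.2%, Panel B 561/1331 = 42.1% → the internal panel
Panel B wins each proposal group but the internal panel wins overall — the comparison reverses. Panel B's proposals skew toward translational research, which has a lower base rate.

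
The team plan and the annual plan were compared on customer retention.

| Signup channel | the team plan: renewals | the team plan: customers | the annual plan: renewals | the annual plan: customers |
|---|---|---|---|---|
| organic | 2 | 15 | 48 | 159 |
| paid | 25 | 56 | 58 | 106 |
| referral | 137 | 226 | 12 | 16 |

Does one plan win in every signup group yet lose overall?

Organic: the team plan 2/15 = 13.3%, the annual plan 48/159 = 30.2% → the annual plan
Paid: the team plan 25/56 = 44.6%, the annual plan 58/106 = 54.7% → the annual plan
Referral: the team plan 137/226 = 60.6%, the annual plan 12/16 = 75.0% → the annual plan
Overall: the team plan 164/297 = 55.2%, the annual plan 118/281 = 42.0% → the team plan
The annual plan wins each signup group but the team plan wins overall — the comparison reverses. The annual plan's customers skew toward organic, which has a lower base rate.

Yes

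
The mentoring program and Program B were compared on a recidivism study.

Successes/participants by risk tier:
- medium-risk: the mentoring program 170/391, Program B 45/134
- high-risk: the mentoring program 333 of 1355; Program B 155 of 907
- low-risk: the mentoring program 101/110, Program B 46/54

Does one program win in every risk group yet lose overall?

No

Medium-risk: the mentoring program 170/391 = 43.5%, Program B 45/134 = 33.6% → the mentoring program
High-risk: the mentoring program 333/1355 = 24.6%, Program B 155/907 = 17.1% → the mentoring program
Low-risk: the mentoring program 101/110 = 91.8%, Program B 46/54 = 85.2% → the mentoring program
Overall: the mentoring program 604/1856 = 32.5%, Program B 246/1095 = 22.5% → the mentoring program
The mentoring program wins overall and in every risk group — no reversal.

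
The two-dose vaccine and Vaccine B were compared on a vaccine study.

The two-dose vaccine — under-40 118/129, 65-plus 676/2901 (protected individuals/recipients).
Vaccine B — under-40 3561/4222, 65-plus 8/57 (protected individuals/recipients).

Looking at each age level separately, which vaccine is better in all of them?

the two-dose vaccine

Under-40: the two-dose vaccine 118/129 = 91.5%, Vaccine B 3561/4222 = 84.3% → the two-dose vaccine
65-plus: the two-dose vaccine 676/2901 = 23.3%, Vaccine B 8/57 = 14.0% → the two-dose vaccine
The two-dose vaccine has the higher rate in both groups.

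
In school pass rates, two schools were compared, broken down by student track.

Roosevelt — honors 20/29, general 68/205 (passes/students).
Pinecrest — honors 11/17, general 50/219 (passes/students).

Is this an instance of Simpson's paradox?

Honors: Roosevelt 20/29 = 69.0%, Pinecrest 11/17 = 64.7% → Roosevelt
General: Roosevelt 68/205 = 33.2%, Pinecrest 50/219 = 22.8% → Roosevelt
Overall: Roosevelt 88/234 = 37.6%, Pinecrest 61/236 = 25.8% → Roosevelt
Roosevelt wins overall and in every student group — no reversal.

No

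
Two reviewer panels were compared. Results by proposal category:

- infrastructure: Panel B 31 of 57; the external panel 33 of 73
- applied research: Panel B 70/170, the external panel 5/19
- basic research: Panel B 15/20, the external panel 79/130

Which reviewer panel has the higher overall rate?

Infrastructure: Panel B 31/57 = 54.4%, the external panel 33/73 = 45.2% → Panel B
Applied research: Panel B 70/170 = 41.2%, the external panel 5/19 = 26.3% → Panel B
Basic research: Panel B 15/20 = 75.0%, the external panel 79/130 = 60.8% → Panel B
Overall: Panel B 116/247 = 47.0%, the external panel 117/222 = 52.7% → the external panel
(Panel B wins every proposal group but the external panel wins overall — Panel B's proposals skew toward the low-rate applied research group.)

the external panel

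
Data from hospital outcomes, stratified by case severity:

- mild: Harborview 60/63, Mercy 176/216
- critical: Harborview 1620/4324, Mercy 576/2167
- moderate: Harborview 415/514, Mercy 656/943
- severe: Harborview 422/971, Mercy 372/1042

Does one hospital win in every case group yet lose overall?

Mild: Harborview 60/63 = 95.2%, Mercy 176/216 = 81.5% → Harborview
Critical: Harborview 1620/4324 = 37.5%, Mercy 576/2167 = 26.6% → Harborview
Moderate: Harborview 415/514 = 80.7%, Mercy 656/943 = 69.6% → Harborview
Severe: Harborview 422/971 = 43.5%, Mercy 372/1042 = 35.7% → Harborview
Overall: Harborview 2517/5872 = 42.9%, Mercy 1780/4368 = 40.8% → Harborview
Harborview wins overall and in every case group — no reversal.

No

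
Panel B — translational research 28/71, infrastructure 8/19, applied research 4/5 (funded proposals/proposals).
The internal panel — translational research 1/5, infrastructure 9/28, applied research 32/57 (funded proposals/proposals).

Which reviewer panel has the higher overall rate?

the internal panel

Translational research: Panel B 28/71 = 39.4%, the internal panel 1/5 = 20.0% → Panel B
Infrastructure: Panel B 8/19 = 42.1%, the internal panel 9/28 = 32.1% → Panel B
Applied research: Panel B 4/5 = 80.0%, the internal panel 32/57 = 56.1% → Panel B
Overall: Panel B 40/95 = 42.1%, the internal panel 42/90 = 46.7% → the internal panel
(Panel B wins every proposal group but the internal panel wins overall — Panel B's proposals skew toward the low-rate translational research group.)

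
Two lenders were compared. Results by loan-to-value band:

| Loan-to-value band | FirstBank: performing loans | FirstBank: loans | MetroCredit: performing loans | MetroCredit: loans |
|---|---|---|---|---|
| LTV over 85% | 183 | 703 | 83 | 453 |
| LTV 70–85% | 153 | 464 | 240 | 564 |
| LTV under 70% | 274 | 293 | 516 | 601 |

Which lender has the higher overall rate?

MetroCredit

LTV over 85%: FirstBank 183/703 = 26.0%, MetroCredit 83/453 = 18.3% → FirstBank
LTV 70–85%: FirstBank 153/464 = 33.0%, MetroCredit 240/564 = 42.6% → MetroCredit
LTV under 70%: FirstBank 274/293 = 93.5%, MetroCredit 516/601 = 85.9% → FirstBank
Overall: FirstBank 610/1460 = 41.8%, MetroCredit 839/1618 = 51.9% → MetroCredit
(Neither sweeps every loan-to-value group, but MetroCredit has the higher pooled rate.)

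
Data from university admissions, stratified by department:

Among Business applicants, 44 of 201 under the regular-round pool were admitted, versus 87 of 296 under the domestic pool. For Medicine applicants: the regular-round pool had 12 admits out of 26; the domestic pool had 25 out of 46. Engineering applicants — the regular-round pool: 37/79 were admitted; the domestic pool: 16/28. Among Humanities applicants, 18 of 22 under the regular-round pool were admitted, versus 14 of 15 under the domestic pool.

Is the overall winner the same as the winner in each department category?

Business: the regular-round pool 44/201 = 21.9%, the domestic pool 87/296 = 29.4% → the domestic pool
Medicine: the regular-round pool 12/26 = 46.2%, the domestic pool 25/46 = 54.3% → the domestic pool
Engineering: the regular-round pool 37/79 = 46.8%, the domestic pool 16/28 = 57.1% → the domestic pool
Humanities: the regular-round pool 18/22 = 81.8%, the domestic pool 14/15 = 93.3% → the domestic pool
Overall: the regular-round pool 111/328 = 33.8%, the domestic pool 142/385 = 36.9% → the domestic pool
The domestic pool wins overall and in every department group — no reversal.

Yes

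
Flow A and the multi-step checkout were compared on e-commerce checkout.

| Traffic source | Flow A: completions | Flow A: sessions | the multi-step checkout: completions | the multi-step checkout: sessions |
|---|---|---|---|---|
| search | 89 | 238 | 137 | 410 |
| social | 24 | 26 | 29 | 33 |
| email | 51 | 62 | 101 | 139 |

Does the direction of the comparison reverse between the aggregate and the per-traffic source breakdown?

Search: Flow A 89/238 = 37.4%, the multi-step checkout 137/410 = 33.4% → Flow A
Social: Flow A 24/26 = 92.3%, the multi-step checkout 29/33 = 87.9% → Flow A
Email: Flow A 51/62 = 82.3%, the multi-step checkout 101/139 = 72.7% → Flow A
Overall: Flow A 164/326 = 50.3%, the multi-step checkout 267/582 = 45.9% → Flow A
Flow A wins overall and in every traffic group — no reversal.

No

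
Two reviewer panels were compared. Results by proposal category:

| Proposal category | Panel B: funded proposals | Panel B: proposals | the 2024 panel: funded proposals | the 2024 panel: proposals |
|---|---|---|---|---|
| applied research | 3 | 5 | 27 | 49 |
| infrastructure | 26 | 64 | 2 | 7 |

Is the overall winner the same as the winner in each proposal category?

No

Applied research: Panel B 3/5 = 60.0%, the 2024 panel 27/49 = 55.1% → Panel B
Infrastructure: Panel B 26/64 = 40.6%, the 2024 panel 2/7 = 28.6% → Panel B
Overall: Panel B 29/69 = 42.0%, the 2024 panel 29/56 = 51.8% → the 2024 panel
Panel B wins each proposal group but the 2024 panel wins overall — the comparison reverses. Panel B's proposals skew toward infrastructure, which has a lower base rate.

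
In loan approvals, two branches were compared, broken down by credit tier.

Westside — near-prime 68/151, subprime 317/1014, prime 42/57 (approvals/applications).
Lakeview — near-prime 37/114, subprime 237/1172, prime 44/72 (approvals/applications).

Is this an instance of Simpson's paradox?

No

Near-prime: Westside 68/151 = 45.0%, Lakeview 37/114 = 32.5% → Westside
Subprime: Westside 317/1014 = 31.3%, Lakeview 237/1172 = 20.2% → Westside
Prime: Westside 42/57 = 73.7%, Lakeview 44/72 = 61.1% → Westside
Overall: Westside 427/1222 = 34.9%, Lakeview 318/1358 = 23.4% → Westside
Westside wins overall and in every credit group — no reversal.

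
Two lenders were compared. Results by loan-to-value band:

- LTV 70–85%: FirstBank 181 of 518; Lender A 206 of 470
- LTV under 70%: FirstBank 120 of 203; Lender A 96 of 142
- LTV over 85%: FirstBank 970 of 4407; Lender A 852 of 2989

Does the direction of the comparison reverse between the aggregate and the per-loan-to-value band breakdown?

LTV 70–85%: FirstBank 181/518 = 34.9%, Lender A 206/470 = 43.8% → Lender A
LTV under 70%: FirstBank 120/203 = 59.1%, Lender A 96/142 = 67.6% → Lender A
LTV over 85%: FirstBank 970/4407 = 22.0%, Lender A 852/2989 = 28.5% → Lender A
Overall: FirstBank 1271/5128 = 24.8%, Lender A 1154/3601 = 32.0% → Lender A
Lender A wins overall and in every loan-to-value group — no reversal.

No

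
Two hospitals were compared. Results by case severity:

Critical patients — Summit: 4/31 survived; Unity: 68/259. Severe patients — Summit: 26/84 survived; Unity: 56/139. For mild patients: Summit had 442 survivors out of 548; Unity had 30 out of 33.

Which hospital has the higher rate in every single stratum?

Critical: Summit 4/31 = 12.9%, Unity 68/259 = 26.3% → Unity
Severe: Summit 26/84 = 31.0%, Unity 56/139 = 40.3% → Unity
Mild: Summit 442/548 = 80.7%, Unity 30/33 = 90.9% → Unity
Unity has the higher rate in all 3 groups.

Unity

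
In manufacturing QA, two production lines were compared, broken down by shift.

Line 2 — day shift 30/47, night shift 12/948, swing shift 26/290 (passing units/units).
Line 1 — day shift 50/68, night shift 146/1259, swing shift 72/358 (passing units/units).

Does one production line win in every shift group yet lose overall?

No

Day shift: Line 2 30/47 = 63.8%, Line 1 50/68 = 73.5% → Line 1
Night shift: Line 2 12/948 = 1.3%, Line 1 146/1259 = 11.6% → Line 1
Swing shift: Line 2 26/290 = 9.0%, Line 1 72/358 = 20.1% → Line 1
Overall: Line 2 68/1285 = 5.3%, Line 1 268/1685 = 15.9% → Line 1
Line 1 wins overall and in every shift group — no reversal.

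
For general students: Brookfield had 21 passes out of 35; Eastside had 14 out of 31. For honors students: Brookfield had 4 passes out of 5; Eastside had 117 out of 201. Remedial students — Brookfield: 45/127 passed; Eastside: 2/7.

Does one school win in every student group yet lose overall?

General: Brookfield 21/35 = 60.0%, Eastside 14/31 = 45.2% → Brookfield
Honors: Brookfield 4/5 = 80.0%, Eastside 117/201 = 58.2% → Brookfield
Remedial: Brookfield 45/127 = 35.4%, Eastside 2/7 = 28.6% → Brookfield
Overall: Brookfield 70/167 = 41.9%, Eastside 133/239 = 55.6% → Eastside
Brookfield wins each student group but Eastside wins overall — the comparison reverses. Brookfield's students skew toward remedial, which has a lower base rate.

Yes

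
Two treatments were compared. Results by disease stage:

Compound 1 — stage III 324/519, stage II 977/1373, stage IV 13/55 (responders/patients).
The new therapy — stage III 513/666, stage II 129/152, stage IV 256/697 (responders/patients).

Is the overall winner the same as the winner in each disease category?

Stage III: Compound 1 324/519 = 62.4%, the new therapy 513/666 = 77.0% → the new therapy
Stage II: Compound 1 977/1373 = 71.2%, the new therapy 129/152 = 84.9% → the new therapy
Stage IV: Compound 1 13/55 = 23.6%, the new therapy 256/697 = 36.7% → the new therapy
Overall: Compound 1 1314/1947 = 67.5%, the new therapy 898/1515 = 59.3% → Compound 1
The new therapy wins each disease group but Compound 1 wins overall — the comparison reverses. The new therapy's patients skew toward stage IV, which has a lower base rate.

No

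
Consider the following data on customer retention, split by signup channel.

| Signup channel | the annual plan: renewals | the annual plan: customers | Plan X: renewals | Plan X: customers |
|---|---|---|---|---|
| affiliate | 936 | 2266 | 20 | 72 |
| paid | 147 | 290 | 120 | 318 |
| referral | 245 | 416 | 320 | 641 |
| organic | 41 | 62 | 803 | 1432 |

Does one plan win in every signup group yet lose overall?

Affiliate: the annual plan 936/2266 = 41.3%, Plan X 20/72 = 27.8% → the annual plan
Paid: the annual plan 147/290 = 50.7%, Plan X 120/318 = 37.7% → the annual plan
Referral: the annual plan 245/416 = 58.9%, Plan X 320/641 = 49.9% → the annual plan
Organic: the annual plan 41/62 = 66.1%, Plan X 803/1432 = 56.1% → the annual plan
Overall: the annual plan 1369/3034 = 45.1%, Plan X 1263/2463 = 51.3% → Plan X
The annual plan wins each signup group but Plan X wins overall — the comparison reverses. The annual plan's customers skew toward affiliate, which has a lower base rate.

Yes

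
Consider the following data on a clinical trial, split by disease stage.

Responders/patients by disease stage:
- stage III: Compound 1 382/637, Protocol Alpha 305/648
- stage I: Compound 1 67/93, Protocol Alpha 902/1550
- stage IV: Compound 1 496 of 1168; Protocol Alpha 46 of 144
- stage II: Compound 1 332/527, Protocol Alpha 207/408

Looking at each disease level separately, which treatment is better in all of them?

Compound 1

Stage III: Compound 1 382/637 = 60.0%, Protocol Alpha 305/648 = 47.1% → Compound 1
Stage I: Compound 1 67/93 = 72.0%, Protocol Alpha 902/1550 = 58.2% → Compound 1
Stage IV: Compound 1 496/1168 = 42.5%, Protocol Alpha 46/144 = 31.9% → Compound 1
Stage II: Compound 1 332/527 = 63.0%, Protocol Alpha 207/408 = 50.7% → Compound 1
Compound 1 has the higher rate in all 4 groups.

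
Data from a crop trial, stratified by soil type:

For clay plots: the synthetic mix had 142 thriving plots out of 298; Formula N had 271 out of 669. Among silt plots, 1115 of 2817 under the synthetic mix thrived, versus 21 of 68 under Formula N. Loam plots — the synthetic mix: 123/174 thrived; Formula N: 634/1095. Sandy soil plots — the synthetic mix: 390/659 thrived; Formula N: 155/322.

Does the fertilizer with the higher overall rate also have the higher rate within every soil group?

No

Clay: the synthetic mix 142/298 = 47.7%, Formula N 271/669 = 40.5% → the synthetic mix
Silt: the synthetic mix 1115/2817 = 39.6%, Formula N 21/68 = 30.9% → the synthetic mix
Loam: the synthetic mix 123/174 = 70.7%, Formula N 634/1095 = 57.9% → the synthetic mix
Sandy soil: the synthetic mix 390/659 = 59.2%, Formula N 155/322 = 48.1% → the synthetic mix
Overall: the synthetic mix 1770/3948 = 44.8%, Formula N 1081/2154 = 50.2% → Formula N
The synthetic mix wins each soil group but Formula N wins overall — the comparison reverses. The synthetic mix's plots skew toward silt, which has a lower base rate.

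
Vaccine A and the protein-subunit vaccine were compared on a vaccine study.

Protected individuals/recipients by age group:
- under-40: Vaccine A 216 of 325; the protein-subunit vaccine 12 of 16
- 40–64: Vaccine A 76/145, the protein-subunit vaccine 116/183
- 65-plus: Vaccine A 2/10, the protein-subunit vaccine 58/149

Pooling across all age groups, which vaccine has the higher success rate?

Under-40: Vaccine A 216/325 = 66.5%, the protein-subunit vaccine 12/16 = 75.0% → the protein-subunit vaccine
40–64: Vaccine A 76/145 = 52.4%, the protein-subunit vaccine 116/183 = 63.4% → the protein-subunit vaccine
65-plus: Vaccine A 2/10 = 20.0%, the protein-subunit vaccine 58/149 = 38.9% → the protein-subunit vaccine
Overall: Vaccine A 294/480 = 61.2%, the protein-subunit vaccine 186/348 = 53.4% → Vaccine A
(The protein-subunit vaccine wins every age group but Vaccine A wins overall — the protein-subunit vaccine's recipients skew toward the low-rate 65-plus group.)

Vaccine A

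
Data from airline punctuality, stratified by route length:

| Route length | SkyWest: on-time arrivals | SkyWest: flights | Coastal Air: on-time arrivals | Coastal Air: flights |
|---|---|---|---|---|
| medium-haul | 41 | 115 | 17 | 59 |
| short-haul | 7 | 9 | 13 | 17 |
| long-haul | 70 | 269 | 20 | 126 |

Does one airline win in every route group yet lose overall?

Medium-haul: SkyWest 41/115 = 35.7%, Coastal Air 17/59 = 28.8% → SkyWest
Short-haul: SkyWest 7/9 = 77.8%, Coastal Air 13/17 = 76.5% → SkyWest
Long-haul: SkyWest 70/269 = 26.0%, Coastal Air 20/126 = 15.9% → SkyWest
Overall: SkyWest 118/393 = 30.0%, Coastal Air 50/202 = 24.8% → SkyWest
SkyWest wins overall and in every route group — no reversal.

No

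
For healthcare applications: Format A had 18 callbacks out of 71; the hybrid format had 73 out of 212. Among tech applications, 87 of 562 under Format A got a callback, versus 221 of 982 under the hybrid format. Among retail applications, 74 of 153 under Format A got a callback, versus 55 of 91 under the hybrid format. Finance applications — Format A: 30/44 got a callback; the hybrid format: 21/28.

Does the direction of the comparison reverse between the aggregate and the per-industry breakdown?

Healthcare: Format A 18/71 = 25.4%, the hybrid format 73/212 = 34.4% → the hybrid format
Tech: Format A 87/562 = 15.5%, the hybrid format 221/982 = 22.5% → the hybrid format
Retail: Format A 74/153 = 48.4%, the hybrid format 55/91 = 60.4% → the hybrid format
Finance: Format A 30/44 = 68.2%, the hybrid format 21/28 = 75.0% → the hybrid format
Overall: Format A 209/830 = 25.2%, the hybrid format 370/1313 = 28.2% → the hybrid format
The hybrid format wins overall and in every industry group — no reversal.

No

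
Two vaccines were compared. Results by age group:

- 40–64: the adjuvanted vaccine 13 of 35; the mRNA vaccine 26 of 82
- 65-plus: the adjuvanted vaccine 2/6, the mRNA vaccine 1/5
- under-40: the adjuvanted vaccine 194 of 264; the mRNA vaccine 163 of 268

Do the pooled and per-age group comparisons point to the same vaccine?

Yes

40–64: the adjuvanted vaccine 13/35 = 37.1%, the mRNA vaccine 26/82 = 31.7% → the adjuvanted vaccine
65-plus: the adjuvanted vaccine 2/6 = 33.3%, the mRNA vaccine 1/5 = 20.0% → the adjuvanted vaccine
Under-40: the adjuvanted vaccine 194/264 = 73.5%, the mRNA vaccine 163/268 = 60.8% → the adjuvanted vaccine
Overall: the adjuvanted vaccine 209/305 = 68.5%, the mRNA vaccine 190/355 = 53.5% → the adjuvanted vaccine
The adjuvanted vaccine wins overall and in every age group — no reversal.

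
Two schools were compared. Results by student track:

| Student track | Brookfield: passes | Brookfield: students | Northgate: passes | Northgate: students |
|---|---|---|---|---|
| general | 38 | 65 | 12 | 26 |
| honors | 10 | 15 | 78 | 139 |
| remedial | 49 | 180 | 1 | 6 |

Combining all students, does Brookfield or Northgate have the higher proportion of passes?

General: Brookfield 38/65 = 58.5%, Northgate 12/26 = 46.2% → Brookfield
Honors: Brookfield 10/15 = 66.7%, Northgate 78/139 = 56.1% → Brookfield
Remedial: Brookfield 49/180 = 27.2%, Northgate 1/6 = 16.7% → Brookfield
Overall: Brookfield 97/260 = 37.3%, Northgate 91/171 = 53.2% → Northgate
(Brookfield wins every student group but Northgate wins overall — Brookfield's students skew toward the low-rate remedial group.)

Northgate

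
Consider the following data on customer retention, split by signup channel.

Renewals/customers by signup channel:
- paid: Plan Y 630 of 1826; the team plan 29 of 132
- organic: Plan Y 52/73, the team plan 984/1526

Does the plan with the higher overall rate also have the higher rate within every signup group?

No

Paid: Plan Y 630/1826 = 34.5%, the team plan 29/132 = 22.0% → Plan Y
Organic: Plan Y 52/73 = 71.2%, the team plan 984/1526 = 64.5% → Plan Y
Overall: Plan Y 682/1899 = 35.9%, the team plan 1013/1658 = 61.1% → the team plan
Plan Y wins each signup group but the team plan wins overall — the comparison reverses. Plan Y's customers skew toward paid, which has a lower base rate.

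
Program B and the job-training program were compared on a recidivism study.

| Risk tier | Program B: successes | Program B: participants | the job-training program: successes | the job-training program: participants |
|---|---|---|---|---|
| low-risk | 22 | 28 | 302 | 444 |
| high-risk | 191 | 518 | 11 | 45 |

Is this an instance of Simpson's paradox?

Yes

Low-risk: Program B 22/28 = 78.6%, the job-training program 302/444 = 68.0% → Program B
High-risk: Program B 191/518 = 36.9%, the job-training program 11/45 = 24.4% → Program B
Overall: Program B 213/546 = 39.0%, the job-training program 313/489 = 64.0% → the job-training program
Program B wins each risk group but the job-training program wins overall — the comparison reverses. Program B's participants skew toward high-risk, which has a lower base rate.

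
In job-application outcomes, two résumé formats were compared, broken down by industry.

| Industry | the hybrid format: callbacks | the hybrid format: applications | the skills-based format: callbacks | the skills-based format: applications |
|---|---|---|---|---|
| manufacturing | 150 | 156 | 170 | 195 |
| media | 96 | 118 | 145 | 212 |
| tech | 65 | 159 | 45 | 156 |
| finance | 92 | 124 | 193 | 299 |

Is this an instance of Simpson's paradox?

Manufacturing: the hybrid format 150/156 = 96.2%, the skills-based format 170/195 = 87.2% → the hybrid format
Media: the hybrid format 96/118 = 81.4%, the skills-based format 145/212 = 68.4% → the hybrid format
Tech: the hybrid format 65/159 = 40.9%, the skills-based format 45/156 = 28.8% → the hybrid format
Finance: the hybrid format 92/124 = 74.2%, the skills-based format 193/299 = 64.5% → the hybrid format
Overall: the hybrid format 403/557 = 72.4%, the skills-based format 553/862 = 64.2% → the hybrid format
The hybrid format wins overall and in every industry group — no reversal.

No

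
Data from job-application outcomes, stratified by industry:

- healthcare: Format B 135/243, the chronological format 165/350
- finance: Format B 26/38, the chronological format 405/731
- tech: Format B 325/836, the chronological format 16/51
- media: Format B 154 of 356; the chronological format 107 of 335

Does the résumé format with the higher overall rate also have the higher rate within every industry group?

Healthcare: Format B 135/243 = 55.6%, the chronological format 165/350 = 47.1% → Format B
Finance: Format B 26/38 = 68.4%, the chronological format 405/731 = 55.4% → Format B
Tech: Format B 325/836 = 38.9%, the chronological format 16/51 = 31.4% → Format B
Media: Format B 154/356 = 43.3%, the chronological format 107/335 = 31.9% → Format B
Overall: Format B 640/1473 = 43.4%, the chronological format 693/1467 = 47.2% → the chronological format
Format B wins each industry group but the chronological format wins overall — the comparison reverses. Format B's applications skew toward tech, which has a lower base rate.

No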